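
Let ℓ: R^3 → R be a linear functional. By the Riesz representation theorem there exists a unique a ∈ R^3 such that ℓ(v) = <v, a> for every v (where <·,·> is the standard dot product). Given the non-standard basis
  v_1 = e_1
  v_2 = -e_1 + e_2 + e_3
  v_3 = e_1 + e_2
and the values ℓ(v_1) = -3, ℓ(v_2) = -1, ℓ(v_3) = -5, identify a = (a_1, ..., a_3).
a = (-3, -2, -2)

Write a = (a_1, ..., a_3) in the standard basis. For each basis vector v_i, ℓ(v_i) = <v_i, a> is a linear equation in the a_j's. Collect the n equations into a matrix system V a = ℓ, where row i of V is v_i (expressed in the standard basis). Since V is invertible (lower-triangular with 1s on the diagonal, up to permutation), solve by back-substitution:
  V =
[[1, 0, 0],
 [-1, 1, 1],
 [1, 1, 0]]
  V a = (-3, -1, -5)
Solving gives a = (-3, -2, -2).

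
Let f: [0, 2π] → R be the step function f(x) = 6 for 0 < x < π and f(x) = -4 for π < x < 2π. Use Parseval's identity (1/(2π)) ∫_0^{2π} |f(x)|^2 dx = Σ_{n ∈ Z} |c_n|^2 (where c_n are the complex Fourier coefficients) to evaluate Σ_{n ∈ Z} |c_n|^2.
Σ |c_n|^2 = 26

Parseval equates the L^2 energy of f (normalised by 1/(2π)) with the ℓ^2 sum of its Fourier coefficients: (1/(2π)) ∫_0^{2π} |f|^2 = Σ |c_n|^2.
Compute the left side: (1/(2π)) [∫_0^π 6^2 dx + ∫_π^{2π} (-4)^2 dx] = (1/(2π)) · (36π + 16π) = (36 + 16)/2 = 26.
So Σ_{n ∈ Z} |c_n|^2 = 26.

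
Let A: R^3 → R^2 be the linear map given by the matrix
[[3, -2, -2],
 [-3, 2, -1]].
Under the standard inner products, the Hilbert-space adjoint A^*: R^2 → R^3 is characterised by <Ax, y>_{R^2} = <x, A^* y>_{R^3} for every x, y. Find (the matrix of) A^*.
A^* = A^T =
[[3, -3],
 [-2, 2],
 [-2, -1]]

For real matrices with standard dot products, the defining identity <Ax, y> = <x, A^* y> gives (Ax)^T y = x^T (A^*) y, i.e. x^T A^T y = x^T (A^*) y. Since this holds for all x, y, we must have A^* = A^T. Therefore
A^* =
[[3, -3],
 [-2, 2],
 [-2, -1]].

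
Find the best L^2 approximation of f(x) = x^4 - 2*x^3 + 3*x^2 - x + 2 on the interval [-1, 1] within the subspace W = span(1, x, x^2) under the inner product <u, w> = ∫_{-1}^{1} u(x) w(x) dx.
g(x) = 27*x^2/7 - 11*x/5 + 67/35

The best approximation g ∈ W is the orthogonal projection of f onto W. Writing g = a_0 + a_1 x + a_2 x^2, the coefficients solve the normal equations G · a = b where
  G_{ij} = <φ_i, φ_j> and b_i = <f, φ_i>, with φ_0 = 1, φ_1 = x, φ_2 = x^2.
G =
  [2, 0, 2/3]
  [0, 2/3, 0]
  [2/3, 0, 2/5],
b = (32/5, -22/15, 296/105).
Solving gives a_0 = 67/35, a_1 = -11/5, a_2 = 27/7, so
  g(x) = 27*x^2/7 - 11*x/5 + 67/35.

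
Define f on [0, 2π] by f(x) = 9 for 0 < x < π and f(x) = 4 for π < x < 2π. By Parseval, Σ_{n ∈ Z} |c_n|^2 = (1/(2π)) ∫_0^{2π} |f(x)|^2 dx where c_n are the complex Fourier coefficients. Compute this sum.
Σ |c_n|^2 = 97/2

Parseval equates the L^2 energy of f (normalised by 1/(2π)) with the ℓ^2 sum of its Fourier coefficients: (1/(2π)) ∫_0^{2π} |f|^2 = Σ |c_n|^2.
Compute the left side: (1/(2π)) [∫_0^π 9^2 dx + ∫_π^{2π} 4^2 dx] = (1/(2π)) · (81π + 16π) = (81 + 16)/2 = 97/2.
So Σ_{n ∈ Z} |c_n|^2 = 97/2.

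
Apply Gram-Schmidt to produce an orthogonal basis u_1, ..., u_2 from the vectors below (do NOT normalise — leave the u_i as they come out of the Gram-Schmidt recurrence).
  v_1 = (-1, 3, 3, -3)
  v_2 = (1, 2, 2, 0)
Orthogonal basis:
  u_1 = (-1, 3, 3, -3)
  u_2 = (39/28, 23/28, 23/28, 33/28)

Apply the Gram-Schmidt recurrence
  u_1 = v_1
  u_i = v_i − Σ_{j<i} ((v_i · u_j) / (u_j · u_j)) · u_j.

Step by step this gives:
  u_1 = (-1, 3, 3, -3)
  u_2 = (39/28, 23/28, 23/28, 33/28)

Orthogonality check:
  u_2 · u_1 = 0 (should be 0)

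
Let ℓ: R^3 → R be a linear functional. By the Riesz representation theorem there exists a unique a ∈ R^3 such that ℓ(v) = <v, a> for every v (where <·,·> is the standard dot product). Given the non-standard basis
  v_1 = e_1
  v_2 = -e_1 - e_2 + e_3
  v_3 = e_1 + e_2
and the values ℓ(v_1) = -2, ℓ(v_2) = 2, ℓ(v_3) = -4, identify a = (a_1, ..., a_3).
a = (-2, -2, -2)

Write a = (a_1, ..., a_3) in the standard basis. For each basis vector v_i, ℓ(v_i) = <v_i, a> is a linear equation in the a_j's. Collect the n equations into a matrix system V a = ℓ, where row i of V is v_i (expressed in the standard basis). Since V is invertible (lower-triangular with 1s on the diagonal, up to permutation), solve by back-substitution:
  V =
[[1, 0, 0],
 [-1, -1, 1],
 [1, 1, 0]]
  V a = (-2, 2, -4)
Solving gives a = (-2, -2, -2).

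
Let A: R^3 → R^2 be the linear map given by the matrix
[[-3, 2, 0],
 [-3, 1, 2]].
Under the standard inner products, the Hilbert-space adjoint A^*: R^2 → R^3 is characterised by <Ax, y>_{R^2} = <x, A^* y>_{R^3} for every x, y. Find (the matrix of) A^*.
A^* = A^T =
[[-3, -3],
 [2, 1],
 [0, 2]]

For real matrices with standard dot products, the defining identity <Ax, y> = <x, A^* y> gives (Ax)^T y = x^T (A^*) y, i.e. x^T A^T y = x^T (A^*) y. Since this holds for all x, y, we must have A^* = A^T. Therefore
A^* =
[[-3, -3],
 [2, 1],
 [0, 2]].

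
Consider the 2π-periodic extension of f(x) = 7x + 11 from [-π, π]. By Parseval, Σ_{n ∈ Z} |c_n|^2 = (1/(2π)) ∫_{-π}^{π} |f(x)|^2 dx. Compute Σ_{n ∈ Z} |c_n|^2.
Σ |c_n|^2 = 49π^2/3 + 121

Expand and integrate term by term over [-π, π]:
  ∫ (7x)^2 dx = 49·(2π^3/3); ∫ 2·7·(11)·x dx = 0 (odd integrand); ∫ 11^2 dx = 121·2π.
So (1/(2π)) ∫_{-π}^{π} (7x + 11)^2 dx = 49π^2/3 + 121 = 49π^2/3 + 121.
Parseval ⇒ Σ |c_n|^2 = 49π^2/3 + 121.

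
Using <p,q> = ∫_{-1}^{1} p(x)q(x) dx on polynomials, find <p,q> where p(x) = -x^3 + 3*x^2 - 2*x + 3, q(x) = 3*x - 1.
<p,q> = -66/5

Expand the product: p(x)·q(x) = -3*x^4 + 10*x^3 - 9*x^2 + 11*x - 3.
∫_{-1}^{1} of each monomial x^k gives [2/(k+1) if k even, 0 if k odd]. Integrating term-by-term (or equivalently evaluating the antiderivative F(x) = -3*x^5/5 + 5*x^4/2 - 3*x^3 + 11*x^2/2 - 3*x at the endpoints):
  F(1) − F(−1) = 7/5 − (73/5) = -66/5.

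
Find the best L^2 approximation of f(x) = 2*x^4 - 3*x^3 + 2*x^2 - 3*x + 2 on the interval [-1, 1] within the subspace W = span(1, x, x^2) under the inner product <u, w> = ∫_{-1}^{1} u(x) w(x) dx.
g(x) = 26*x^2/7 - 24*x/5 + 64/35

The best approximation g ∈ W is the orthogonal projection of f onto W. Writing g = a_0 + a_1 x + a_2 x^2, the coefficients solve the normal equations G · a = b where
  G_{ij} = <φ_i, φ_j> and b_i = <f, φ_i>, with φ_0 = 1, φ_1 = x, φ_2 = x^2.
G =
  [2, 0, 2/3]
  [0, 2/3, 0]
  [2/3, 0, 2/5],
b = (92/15, -16/5, 284/105).
Solving gives a_0 = 64/35, a_1 = -24/5, a_2 = 26/7, so
  g(x) = 26*x^2/7 - 24*x/5 + 64/35.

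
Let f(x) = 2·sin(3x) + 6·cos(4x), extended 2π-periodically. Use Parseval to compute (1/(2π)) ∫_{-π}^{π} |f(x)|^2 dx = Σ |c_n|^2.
Σ |c_n|^2 = 20

Expand |f|^2 and use orthogonality of {sin(nx), cos(mx)} on [-π, π]:
  ∫_{-π}^{π} sin(nx)^2 dx = π, ∫ cos(mx)^2 dx = π, and cross terms integrate to 0.
So ∫_{-π}^{π} f(x)^2 dx = 2^2 · π + 6^2 · π = (4 + 36)π.
Divide by 2π: (4 + 36)/2 = 20.
By Parseval, this equals Σ |c_n|^2.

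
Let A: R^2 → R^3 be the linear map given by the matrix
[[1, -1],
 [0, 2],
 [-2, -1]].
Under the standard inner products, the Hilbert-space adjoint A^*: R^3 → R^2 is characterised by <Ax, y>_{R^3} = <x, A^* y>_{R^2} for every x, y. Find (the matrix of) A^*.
A^* = A^T =
[[1, 0, -2],
 [-1, 2, -1]]

For real matrices with standard dot products, the defining identity <Ax, y> = <x, A^* y> gives (Ax)^T y = x^T (A^*) y, i.e. x^T A^T y = x^T (A^*) y. Since this holds for all x, y, we must have A^* = A^T. Therefore
A^* =
[[1, 0, -2],
 [-1, 2, -1]].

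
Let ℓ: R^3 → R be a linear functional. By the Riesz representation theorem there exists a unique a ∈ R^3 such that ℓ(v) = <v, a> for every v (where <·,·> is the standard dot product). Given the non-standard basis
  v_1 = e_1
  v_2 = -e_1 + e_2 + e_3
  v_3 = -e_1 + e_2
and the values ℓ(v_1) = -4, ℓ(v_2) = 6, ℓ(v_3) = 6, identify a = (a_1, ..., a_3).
a = (-4, 2, 0)

Write a = (a_1, ..., a_3) in the standard basis. For each basis vector v_i, ℓ(v_i) = <v_i, a> is a linear equation in the a_j's. Collect the n equations into a matrix system V a = ℓ, where row i of V is v_i (expressed in the standard basis). Since V is invertible (lower-triangular with 1s on the diagonal, up to permutation), solve by back-substitution:
  V =
[[1, 0, 0],
 [-1, 1, 1],
 [-1, 1, 0]]
  V a = (-4, 6, 6)
Solving gives a = (-4, 2, 0).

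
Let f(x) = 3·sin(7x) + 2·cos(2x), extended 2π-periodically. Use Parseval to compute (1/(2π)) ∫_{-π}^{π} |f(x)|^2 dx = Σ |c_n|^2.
Σ |c_n|^2 = 13/2

Expand |f|^2 and use orthogonality of {sin(nx), cos(mx)} on [-π, π]:
  ∫_{-π}^{π} sin(nx)^2 dx = π, ∫ cos(mx)^2 dx = π, and cross terms integrate to 0.
So ∫_{-π}^{π} f(x)^2 dx = 3^2 · π + 2^2 · π = (9 + 4)π.
Divide by 2π: (9 + 4)/2 = 13/2.
By Parseval, this equals Σ |c_n|^2.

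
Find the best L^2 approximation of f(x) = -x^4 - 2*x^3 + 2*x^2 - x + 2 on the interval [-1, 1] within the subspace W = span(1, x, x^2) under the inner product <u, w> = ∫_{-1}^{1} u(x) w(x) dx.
g(x) = 8*x^2/7 - 11*x/5 + 73/35

The best approximation g ∈ W is the orthogonal projection of f onto W. Writing g = a_0 + a_1 x + a_2 x^2, the coefficients solve the normal equations G · a = b where
  G_{ij} = <φ_i, φ_j> and b_i = <f, φ_i>, with φ_0 = 1, φ_1 = x, φ_2 = x^2.
G =
  [2, 0, 2/3]
  [0, 2/3, 0]
  [2/3, 0, 2/5],
b = (74/15, -22/15, 194/105).
Solving gives a_0 = 73/35, a_1 = -11/5, a_2 = 8/7, so
  g(x) = 8*x^2/7 - 11*x/5 + 73/35.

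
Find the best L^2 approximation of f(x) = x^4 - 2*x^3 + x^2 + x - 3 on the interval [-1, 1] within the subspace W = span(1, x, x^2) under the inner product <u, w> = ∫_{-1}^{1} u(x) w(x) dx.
g(x) = 13*x^2/7 - x/5 - 108/35

The best approximation g ∈ W is the orthogonal projection of f onto W. Writing g = a_0 + a_1 x + a_2 x^2, the coefficients solve the normal equations G · a = b where
  G_{ij} = <φ_i, φ_j> and b_i = <f, φ_i>, with φ_0 = 1, φ_1 = x, φ_2 = x^2.
G =
  [2, 0, 2/3]
  [0, 2/3, 0]
  [2/3, 0, 2/5],
b = (-74/15, -2/15, -46/35).
Solving gives a_0 = -108/35, a_1 = -1/5, a_2 = 13/7, so
  g(x) = 13*x^2/7 - x/5 - 108/35.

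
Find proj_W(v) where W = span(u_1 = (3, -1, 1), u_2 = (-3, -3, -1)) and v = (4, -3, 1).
proj_W(v) = (39/10, -3, 13/10)

Set up U = [u_1 | ... | u_2] ∈ R^(3×2). The projector onto W = col(U) is P = U (U^T U)^(-1) U^T.
Compute U^T U =
  [11, -7]
  [-7, 19],
and U^T v = (16, -4).
Solve U^T U · c = U^T v for the coefficients: c = (69/40, 17/40). The projection is proj_W(v) = U c.
Check: (v - proj_W(v)) · u_1 = 0  (should be 0).
Check: (v - proj_W(v)) · u_2 = 0  (should be 0).
Result: proj_W(v) = (39/10, -3, 13/10).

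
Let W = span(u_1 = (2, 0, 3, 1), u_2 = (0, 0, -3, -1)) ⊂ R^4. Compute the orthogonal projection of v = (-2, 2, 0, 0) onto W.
proj_W(v) = (-2, 0, 0, 0)

Set up U = [u_1 | ... | u_2] ∈ R^(4×2). The projector onto W = col(U) is P = U (U^T U)^(-1) U^T.
Compute U^T U =
  [14, -10]
  [-10, 10],
and U^T v = (-4, 0).
Solve U^T U · c = U^T v for the coefficients: c = (-1, -1). The projection is proj_W(v) = U c.
Check: (v - proj_W(v)) · u_1 = 0  (should be 0).
Check: (v - proj_W(v)) · u_2 = 0  (should be 0).
Result: proj_W(v) = (-2, 0, 0, 0).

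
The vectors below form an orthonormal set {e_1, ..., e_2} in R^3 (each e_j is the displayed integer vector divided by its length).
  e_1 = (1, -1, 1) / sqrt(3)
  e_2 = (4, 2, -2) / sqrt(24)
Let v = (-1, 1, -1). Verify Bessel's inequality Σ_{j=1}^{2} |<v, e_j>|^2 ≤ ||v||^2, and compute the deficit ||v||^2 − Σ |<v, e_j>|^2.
Σ |<v, e_j>|^2 = 3; ||v||^2 = 3; deficit = 0

Write each e_j = u_j / sqrt(<u_j, u_j>) where u_j is the displayed integer vector. Then <v, e_j> = <v, u_j> / sqrt(<u_j, u_j>), so |<v, e_j>|^2 = <v, u_j>^2 / <u_j, u_j>.
Coefficients: <v, e_1> = -3/sqrt(3), <v, e_2> = 0/sqrt(24).
Square and sum: Σ |<v, e_j>|^2 = 3.
Compute ||v||^2 = v·v = 3.
Deficit = 3 − 3 = 0 ≥ 0, confirming Bessel's inequality. (The deficit equals ||v − Σ <v,e_j> e_j||^2, the squared distance from v to span{e_j}.)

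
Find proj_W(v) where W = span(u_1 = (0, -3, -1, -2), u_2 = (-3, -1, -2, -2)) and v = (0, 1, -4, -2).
proj_W(v) = (-109/57, -82/171, -11/9, -200/171)

Set up U = [u_1 | ... | u_2] ∈ R^(4×2). The projector onto W = col(U) is P = U (U^T U)^(-1) U^T.
Compute U^T U =
  [14, 9]
  [9, 18],
and U^T v = (5, 11).
Solve U^T U · c = U^T v for the coefficients: c = (-1/19, 109/171). The projection is proj_W(v) = U c.
Check: (v - proj_W(v)) · u_1 = 0  (should be 0).
Check: (v - proj_W(v)) · u_2 = 0  (should be 0).
Result: proj_W(v) = (-109/57, -82/171, -11/9, -200/171).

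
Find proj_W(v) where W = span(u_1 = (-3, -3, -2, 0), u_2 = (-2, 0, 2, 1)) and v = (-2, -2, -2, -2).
proj_W(v) = (-146/97, -222/97, -224/97, -38/97)

Set up U = [u_1 | ... | u_2] ∈ R^(4×2). The projector onto W = col(U) is P = U (U^T U)^(-1) U^T.
Compute U^T U =
  [22, 2]
  [2, 9],
and U^T v = (16, -2).
Solve U^T U · c = U^T v for the coefficients: c = (74/97, -38/97). The projection is proj_W(v) = U c.
Check: (v - proj_W(v)) · u_1 = 0  (should be 0).
Check: (v - proj_W(v)) · u_2 = 0  (should be 0).
Result: proj_W(v) = (-146/97, -222/97, -224/97, -38/97).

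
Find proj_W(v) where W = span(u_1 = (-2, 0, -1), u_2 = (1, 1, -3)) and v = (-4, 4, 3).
proj_W(v) = (-89/27, -25/27, 43/27)

Set up U = [u_1 | ... | u_2] ∈ R^(3×2). The projector onto W = col(U) is P = U (U^T U)^(-1) U^T.
Compute U^T U =
  [5, 1]
  [1, 11],
and U^T v = (5, -9).
Solve U^T U · c = U^T v for the coefficients: c = (32/27, -25/27). The projection is proj_W(v) = U c.
Check: (v - proj_W(v)) · u_1 = 0  (should be 0).
Check: (v - proj_W(v)) · u_2 = 0  (should be 0).
Result: proj_W(v) = (-89/27, -25/27, 43/27).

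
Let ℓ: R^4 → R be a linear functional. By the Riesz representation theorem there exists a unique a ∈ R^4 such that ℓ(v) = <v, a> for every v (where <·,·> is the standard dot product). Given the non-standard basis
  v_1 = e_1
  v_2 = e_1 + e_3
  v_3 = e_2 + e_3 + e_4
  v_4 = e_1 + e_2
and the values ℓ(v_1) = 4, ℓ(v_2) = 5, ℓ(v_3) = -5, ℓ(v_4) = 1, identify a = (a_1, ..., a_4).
a = (4, -3, 1, -3)

Write a = (a_1, ..., a_4) in the standard basis. For each basis vector v_i, ℓ(v_i) = <v_i, a> is a linear equation in the a_j's. Collect the n equations into a matrix system V a = ℓ, where row i of V is v_i (expressed in the standard basis). Since V is invertible (lower-triangular with 1s on the diagonal, up to permutation), solve by back-substitution:
  V =
[[1, 0, 0, 0],
 [1, 0, 1, 0],
 [0, 1, 1, 1],
 [1, 1, 0, 0]]
  V a = (4, 5, -5, 1)
Solving gives a = (4, -3, 1, -3).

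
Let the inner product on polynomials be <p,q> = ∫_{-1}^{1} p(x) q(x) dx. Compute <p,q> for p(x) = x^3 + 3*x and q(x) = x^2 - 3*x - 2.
<p,q> = -36/5

Expand the product: p(x)·q(x) = x^5 - 3*x^4 + x^3 - 9*x^2 - 6*x.
∫_{-1}^{1} of each monomial x^k gives [2/(k+1) if k even, 0 if k odd]. Integrating term-by-term (or equivalently evaluating the antiderivative F(x) = x^6/6 - 3*x^5/5 + x^4/4 - 3*x^3 - 3*x^2 at the endpoints):
  F(1) − F(−1) = -371/60 − (61/60) = -36/5.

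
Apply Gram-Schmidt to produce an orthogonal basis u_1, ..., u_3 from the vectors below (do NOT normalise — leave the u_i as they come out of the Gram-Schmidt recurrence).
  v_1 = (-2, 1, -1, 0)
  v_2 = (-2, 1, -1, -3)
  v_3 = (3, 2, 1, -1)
Orthogonal basis:
  u_1 = (-2, 1, -1, 0)
  u_2 = (0, 0, 0, -3)
  u_3 = (4/3, 17/6, 1/6, 0)

Apply the Gram-Schmidt recurrence
  u_1 = v_1
  u_i = v_i − Σ_{j<i} ((v_i · u_j) / (u_j · u_j)) · u_j.

Step by step this gives:
  u_1 = (-2, 1, -1, 0)
  u_2 = (0, 0, 0, -3)
  u_3 = (4/3, 17/6, 1/6, 0)

Orthogonality check:
  u_2 · u_1 = 0 (should be 0)
  u_3 · u_1 = 0 (should be 0)
  u_3 · u_2 = 0 (should be 0)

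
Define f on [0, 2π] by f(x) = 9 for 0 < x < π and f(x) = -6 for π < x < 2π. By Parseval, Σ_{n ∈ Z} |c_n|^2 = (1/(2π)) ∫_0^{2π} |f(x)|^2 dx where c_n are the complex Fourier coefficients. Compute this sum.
Σ |c_n|^2 = 117/2

Parseval equates the L^2 energy of f (normalised by 1/(2π)) with the ℓ^2 sum of its Fourier coefficients: (1/(2π)) ∫_0^{2π} |f|^2 = Σ |c_n|^2.
Compute the left side: (1/(2π)) [∫_0^π 9^2 dx + ∫_π^{2π} (-6)^2 dx] = (1/(2π)) · (81π + 36π) = (81 + 36)/2 = 117/2.
So Σ_{n ∈ Z} |c_n|^2 = 117/2.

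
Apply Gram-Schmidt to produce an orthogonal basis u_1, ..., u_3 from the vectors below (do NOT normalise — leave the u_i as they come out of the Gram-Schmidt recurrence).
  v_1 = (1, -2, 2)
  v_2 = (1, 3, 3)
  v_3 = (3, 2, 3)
Orthogonal basis:
  u_1 = (1, -2, 2)
  u_2 = (8/9, 29/9, 25/9)
  u_3 = (138/85, 23/170, -23/34)

Apply the Gram-Schmidt recurrence
  u_1 = v_1
  u_i = v_i − Σ_{j<i} ((v_i · u_j) / (u_j · u_j)) · u_j.

Step by step this gives:
  u_1 = (1, -2, 2)
  u_2 = (8/9, 29/9, 25/9)
  u_3 = (138/85, 23/170, -23/34)

Orthogonality check:
  u_2 · u_1 = 0 (should be 0)
  u_3 · u_1 = 0 (should be 0)
  u_3 · u_2 = 0 (should be 0)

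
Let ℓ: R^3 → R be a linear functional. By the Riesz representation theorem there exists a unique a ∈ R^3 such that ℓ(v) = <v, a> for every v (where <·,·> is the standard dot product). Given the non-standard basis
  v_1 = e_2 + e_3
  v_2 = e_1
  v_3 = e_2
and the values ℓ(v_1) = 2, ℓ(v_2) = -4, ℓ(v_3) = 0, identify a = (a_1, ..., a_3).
a = (-4, 0, 2)

Write a = (a_1, ..., a_3) in the standard basis. For each basis vector v_i, ℓ(v_i) = <v_i, a> is a linear equation in the a_j's. Collect the n equations into a matrix system V a = ℓ, where row i of V is v_i (expressed in the standard basis). Since V is invertible (lower-triangular with 1s on the diagonal, up to permutation), solve by back-substitution:
  V =
[[0, 1, 1],
 [1, 0, 0],
 [0, 1, 0]]
  V a = (2, -4, 0)
Solving gives a = (-4, 0, 2).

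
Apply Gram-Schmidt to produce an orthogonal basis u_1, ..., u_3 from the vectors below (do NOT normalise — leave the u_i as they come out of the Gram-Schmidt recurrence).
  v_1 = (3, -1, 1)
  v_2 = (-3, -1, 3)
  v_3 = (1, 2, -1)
Orthogonal basis:
  u_1 = (3, -1, 1)
  u_2 = (-18/11, -16/11, 38/11)
  u_3 = (5/23, 30/23, 15/23)

Apply the Gram-Schmidt recurrence
  u_1 = v_1
  u_i = v_i − Σ_{j<i} ((v_i · u_j) / (u_j · u_j)) · u_j.

Step by step this gives:
  u_1 = (3, -1, 1)
  u_2 = (-18/11, -16/11, 38/11)
  u_3 = (5/23, 30/23, 15/23)

Orthogonality check:
  u_2 · u_1 = 0 (should be 0)
  u_3 · u_1 = 0 (should be 0)
  u_3 · u_2 = 0 (should be 0)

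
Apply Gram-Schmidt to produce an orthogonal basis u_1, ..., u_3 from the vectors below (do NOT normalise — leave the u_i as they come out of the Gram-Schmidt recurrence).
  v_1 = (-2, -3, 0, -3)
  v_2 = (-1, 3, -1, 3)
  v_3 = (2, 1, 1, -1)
Orthogonal basis:
  u_1 = (-2, -3, 0, -3)
  u_2 = (-27/11, 9/11, -1, 9/11)
  u_3 = (-9/92, 95/92, 27/92, -89/92)

Apply the Gram-Schmidt recurrence
  u_1 = v_1
  u_i = v_i − Σ_{j<i} ((v_i · u_j) / (u_j · u_j)) · u_j.

Step by step this gives:
  u_1 = (-2, -3, 0, -3)
  u_2 = (-27/11, 9/11, -1, 9/11)
  u_3 = (-9/92, 95/92, 27/92, -89/92)

Orthogonality check:
  u_2 · u_1 = 0 (should be 0)
  u_3 · u_1 = 0 (should be 0)
  u_3 · u_2 = 0 (should be 0)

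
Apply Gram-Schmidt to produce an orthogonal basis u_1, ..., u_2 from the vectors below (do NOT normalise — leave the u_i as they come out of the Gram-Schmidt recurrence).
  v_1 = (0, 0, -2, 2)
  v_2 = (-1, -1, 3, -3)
Orthogonal basis:
  u_1 = (0, 0, -2, 2)
  u_2 = (-1, -1, 0, 0)

Apply the Gram-Schmidt recurrence
  u_1 = v_1
  u_i = v_i − Σ_{j<i} ((v_i · u_j) / (u_j · u_j)) · u_j.

Step by step this gives:
  u_1 = (0, 0, -2, 2)
  u_2 = (-1, -1, 0, 0)

Orthogonality check:
  u_2 · u_1 = 0 (should be 0)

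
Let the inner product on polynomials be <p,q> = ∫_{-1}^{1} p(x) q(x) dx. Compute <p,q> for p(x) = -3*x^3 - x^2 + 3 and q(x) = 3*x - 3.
<p,q> = -98/5

Expand the product: p(x)·q(x) = -9*x^4 + 6*x^3 + 3*x^2 + 9*x - 9.
∫_{-1}^{1} of each monomial x^k gives [2/(k+1) if k even, 0 if k odd]. Integrating term-by-term (or equivalently evaluating the antiderivative F(x) = -9*x^5/5 + 3*x^4/2 + x^3 + 9*x^2/2 - 9*x at the endpoints):
  F(1) − F(−1) = -19/5 − (79/5) = -98/5.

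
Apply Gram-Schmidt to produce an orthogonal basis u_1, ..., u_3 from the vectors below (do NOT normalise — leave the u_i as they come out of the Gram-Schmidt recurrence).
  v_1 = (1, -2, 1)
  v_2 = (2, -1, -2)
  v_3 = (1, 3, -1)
Orthogonal basis:
  u_1 = (1, -2, 1)
  u_2 = (5/3, -1/3, -7/3)
  u_3 = (7/5, 28/25, 21/25)

Apply the Gram-Schmidt recurrence
  u_1 = v_1
  u_i = v_i − Σ_{j<i} ((v_i · u_j) / (u_j · u_j)) · u_j.

Step by step this gives:
  u_1 = (1, -2, 1)
  u_2 = (5/3, -1/3, -7/3)
  u_3 = (7/5, 28/25, 21/25)

Orthogonality check:
  u_2 · u_1 = 0 (should be 0)
  u_3 · u_1 = 0 (should be 0)
  u_3 · u_2 = 0 (should be 0)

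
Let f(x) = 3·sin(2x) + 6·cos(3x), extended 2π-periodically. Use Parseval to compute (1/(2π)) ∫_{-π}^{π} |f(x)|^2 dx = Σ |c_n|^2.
Σ |c_n|^2 = 45/2

Expand |f|^2 and use orthogonality of {sin(nx), cos(mx)} on [-π, π]:
  ∫_{-π}^{π} sin(nx)^2 dx = π, ∫ cos(mx)^2 dx = π, and cross terms integrate to 0.
So ∫_{-π}^{π} f(x)^2 dx = 3^2 · π + 6^2 · π = (9 + 36)π.
Divide by 2π: (9 + 36)/2 = 45/2.
By Parseval, this equals Σ |c_n|^2.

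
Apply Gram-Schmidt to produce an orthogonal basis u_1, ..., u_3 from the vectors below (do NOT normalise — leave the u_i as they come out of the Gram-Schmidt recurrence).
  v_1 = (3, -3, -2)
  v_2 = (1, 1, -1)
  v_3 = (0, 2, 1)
Orthogonal basis:
  u_1 = (3, -3, -2)
  u_2 = (8/11, 14/11, -9/11)
  u_3 = (20/31, 4/31, 24/31)

Apply the Gram-Schmidt recurrence
  u_1 = v_1
  u_i = v_i − Σ_{j<i} ((v_i · u_j) / (u_j · u_j)) · u_j.

Step by step this gives:
  u_1 = (3, -3, -2)
  u_2 = (8/11, 14/11, -9/11)
  u_3 = (20/31, 4/31, 24/31)

Orthogonality check:
  u_2 · u_1 = 0 (should be 0)
  u_3 · u_1 = 0 (should be 0)
  u_3 · u_2 = 0 (should be 0)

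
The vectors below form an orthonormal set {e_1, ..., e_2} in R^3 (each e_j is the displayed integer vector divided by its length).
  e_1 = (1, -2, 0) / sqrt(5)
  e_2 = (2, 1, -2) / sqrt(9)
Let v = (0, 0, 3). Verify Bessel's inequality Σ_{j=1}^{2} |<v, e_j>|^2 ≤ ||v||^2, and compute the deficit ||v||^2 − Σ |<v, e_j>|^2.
Σ |<v, e_j>|^2 = 4; ||v||^2 = 9; deficit = 5

Write each e_j = u_j / sqrt(<u_j, u_j>) where u_j is the displayed integer vector. Then <v, e_j> = <v, u_j> / sqrt(<u_j, u_j>), so |<v, e_j>|^2 = <v, u_j>^2 / <u_j, u_j>.
Coefficients: <v, e_1> = 0/sqrt(5), <v, e_2> = -6/sqrt(9).
Square and sum: Σ |<v, e_j>|^2 = 4.
Compute ||v||^2 = v·v = 9.
Deficit = 9 − 4 = 5 ≥ 0, confirming Bessel's inequality. (The deficit equals ||v − Σ <v,e_j> e_j||^2, the squared distance from v to span{e_j}.)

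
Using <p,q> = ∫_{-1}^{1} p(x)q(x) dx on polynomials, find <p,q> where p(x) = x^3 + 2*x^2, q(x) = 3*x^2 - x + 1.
<p,q> = 10/3

Expand the product: p(x)·q(x) = 3*x^5 + 5*x^4 - x^3 + 2*x^2.
∫_{-1}^{1} of each monomial x^k gives [2/(k+1) if k even, 0 if k odd]. Integrating term-by-term (or equivalently evaluating the antiderivative F(x) = x^6/2 + x^5 - x^4/4 + 2*x^3/3 at the endpoints):
  F(1) − F(−1) = 23/12 − (-17/12) = 10/3.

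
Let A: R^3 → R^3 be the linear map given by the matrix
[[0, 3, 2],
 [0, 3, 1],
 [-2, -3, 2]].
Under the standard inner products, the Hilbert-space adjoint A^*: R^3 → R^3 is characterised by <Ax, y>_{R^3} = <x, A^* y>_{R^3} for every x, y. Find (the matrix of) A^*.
A^* = A^T =
[[0, 0, -2],
 [3, 3, -3],
 [2, 1, 2]]

For real matrices with standard dot products, the defining identity <Ax, y> = <x, A^* y> gives (Ax)^T y = x^T (A^*) y, i.e. x^T A^T y = x^T (A^*) y. Since this holds for all x, y, we must have A^* = A^T. Therefore
A^* =
[[0, 0, -2],
 [3, 3, -3],
 [2, 1, 2]].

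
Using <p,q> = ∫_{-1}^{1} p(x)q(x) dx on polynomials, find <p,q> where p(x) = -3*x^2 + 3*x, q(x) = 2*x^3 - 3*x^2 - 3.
<p,q> = 12

Expand the product: p(x)·q(x) = -6*x^5 + 15*x^4 - 9*x^3 + 9*x^2 - 9*x.
∫_{-1}^{1} of each monomial x^k gives [2/(k+1) if k even, 0 if k odd]. Integrating term-by-term (or equivalently evaluating the antiderivative F(x) = -x^6 + 3*x^5 - 9*x^4/4 + 3*x^3 - 9*x^2/2 at the endpoints):
  F(1) − F(−1) = -7/4 − (-55/4) = 12.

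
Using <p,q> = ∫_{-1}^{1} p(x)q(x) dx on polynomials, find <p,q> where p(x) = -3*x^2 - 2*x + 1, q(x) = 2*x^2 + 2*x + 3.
<p,q> = -56/15

Expand the product: p(x)·q(x) = -6*x^4 - 10*x^3 - 11*x^2 - 4*x + 3.
∫_{-1}^{1} of each monomial x^k gives [2/(k+1) if k even, 0 if k odd]. Integrating term-by-term (or equivalently evaluating the antiderivative F(x) = -6*x^5/5 - 5*x^4/2 - 11*x^3/3 - 2*x^2 + 3*x at the endpoints):
  F(1) − F(−1) = -191/30 − (-79/30) = -56/15.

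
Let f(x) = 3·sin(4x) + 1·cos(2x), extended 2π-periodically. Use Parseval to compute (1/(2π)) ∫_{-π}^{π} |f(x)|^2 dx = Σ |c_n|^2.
Σ |c_n|^2 = 5

Expand |f|^2 and use orthogonality of {sin(nx), cos(mx)} on [-π, π]:
  ∫_{-π}^{π} sin(nx)^2 dx = π, ∫ cos(mx)^2 dx = π, and cross terms integrate to 0.
So ∫_{-π}^{π} f(x)^2 dx = 3^2 · π + 1^2 · π = (9 + 1)π.
Divide by 2π: (9 + 1)/2 = 5.
By Parseval, this equals Σ |c_n|^2.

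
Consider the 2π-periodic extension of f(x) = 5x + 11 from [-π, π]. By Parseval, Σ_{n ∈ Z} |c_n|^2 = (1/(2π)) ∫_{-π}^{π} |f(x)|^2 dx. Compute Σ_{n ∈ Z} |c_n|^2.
Σ |c_n|^2 = 25π^2/3 + 121

Expand and integrate term by term over [-π, π]:
  ∫ (5x)^2 dx = 25·(2π^3/3); ∫ 2·5·(11)·x dx = 0 (odd integrand); ∫ 11^2 dx = 121·2π.
So (1/(2π)) ∫_{-π}^{π} (5x + 11)^2 dx = 25π^2/3 + 121 = 25π^2/3 + 121.
Parseval ⇒ Σ |c_n|^2 = 25π^2/3 + 121.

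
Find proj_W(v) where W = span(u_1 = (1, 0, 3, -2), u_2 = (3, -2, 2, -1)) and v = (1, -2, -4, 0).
proj_W(v) = (134/131, -214/131, -347/131, 267/131)

Set up U = [u_1 | ... | u_2] ∈ R^(4×2). The projector onto W = col(U) is P = U (U^T U)^(-1) U^T.
Compute U^T U =
  [14, 11]
  [11, 18],
and U^T v = (-11, -1).
Solve U^T U · c = U^T v for the coefficients: c = (-187/131, 107/131). The projection is proj_W(v) = U c.
Check: (v - proj_W(v)) · u_1 = 0  (should be 0).
Check: (v - proj_W(v)) · u_2 = 0  (should be 0).
Result: proj_W(v) = (134/131, -214/131, -347/131, 267/131).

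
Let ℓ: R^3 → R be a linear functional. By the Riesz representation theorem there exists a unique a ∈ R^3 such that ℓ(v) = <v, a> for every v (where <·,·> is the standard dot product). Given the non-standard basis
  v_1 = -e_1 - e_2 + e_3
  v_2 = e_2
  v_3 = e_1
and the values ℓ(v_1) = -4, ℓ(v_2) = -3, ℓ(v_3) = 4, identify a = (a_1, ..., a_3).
a = (4, -3, -3)

Write a = (a_1, ..., a_3) in the standard basis. For each basis vector v_i, ℓ(v_i) = <v_i, a> is a linear equation in the a_j's. Collect the n equations into a matrix system V a = ℓ, where row i of V is v_i (expressed in the standard basis). Since V is invertible (lower-triangular with 1s on the diagonal, up to permutation), solve by back-substitution:
  V =
[[-1, -1, 1],
 [0, 1, 0],
 [1, 0, 0]]
  V a = (-4, -3, 4)
Solving gives a = (4, -3, -3).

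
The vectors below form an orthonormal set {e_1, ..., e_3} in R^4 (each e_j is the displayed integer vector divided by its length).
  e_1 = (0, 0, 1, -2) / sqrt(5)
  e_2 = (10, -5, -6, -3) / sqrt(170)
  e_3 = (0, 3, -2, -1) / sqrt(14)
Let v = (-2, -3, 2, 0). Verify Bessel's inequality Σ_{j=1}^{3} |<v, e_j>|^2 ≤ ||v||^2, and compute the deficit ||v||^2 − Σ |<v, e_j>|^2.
Σ |<v, e_j>|^2 = 102/7; ||v||^2 = 17; deficit = 17/7

Write each e_j = u_j / sqrt(<u_j, u_j>) where u_j is the displayed integer vector. Then <v, e_j> = <v, u_j> / sqrt(<u_j, u_j>), so |<v, e_j>|^2 = <v, u_j>^2 / <u_j, u_j>.
Coefficients: <v, e_1> = 2/sqrt(5), <v, e_2> = -17/sqrt(170), <v, e_3> = -13/sqrt(14).
Square and sum: Σ |<v, e_j>|^2 = 102/7.
Compute ||v||^2 = v·v = 17.
Deficit = 17 − 102/7 = 17/7 ≥ 0, confirming Bessel's inequality. (The deficit equals ||v − Σ <v,e_j> e_j||^2, the squared distance from v to span{e_j}.)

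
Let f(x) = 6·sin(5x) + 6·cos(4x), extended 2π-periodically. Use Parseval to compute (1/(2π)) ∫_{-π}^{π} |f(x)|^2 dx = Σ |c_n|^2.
Σ |c_n|^2 = 36

Expand |f|^2 and use orthogonality of {sin(nx), cos(mx)} on [-π, π]:
  ∫_{-π}^{π} sin(nx)^2 dx = π, ∫ cos(mx)^2 dx = π, and cross terms integrate to 0.
So ∫_{-π}^{π} f(x)^2 dx = 6^2 · π + 6^2 · π = (36 + 36)π.
Divide by 2π: (36 + 36)/2 = 36.
By Parseval, this equals Σ |c_n|^2.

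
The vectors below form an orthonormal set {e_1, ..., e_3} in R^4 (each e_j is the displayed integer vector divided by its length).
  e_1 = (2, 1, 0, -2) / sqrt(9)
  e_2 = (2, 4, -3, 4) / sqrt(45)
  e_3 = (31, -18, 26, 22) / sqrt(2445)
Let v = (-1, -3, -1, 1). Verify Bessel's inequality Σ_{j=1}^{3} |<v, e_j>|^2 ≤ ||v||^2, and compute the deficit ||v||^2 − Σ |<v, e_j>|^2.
Σ |<v, e_j>|^2 = 1089/163; ||v||^2 = 12; deficit = 867/163

Write each e_j = u_j / sqrt(<u_j, u_j>) where u_j is the displayed integer vector. Then <v, e_j> = <v, u_j> / sqrt(<u_j, u_j>), so |<v, e_j>|^2 = <v, u_j>^2 / <u_j, u_j>.
Coefficients: <v, e_1> = -7/sqrt(9), <v, e_2> = -7/sqrt(45), <v, e_3> = 19/sqrt(2445).
Square and sum: Σ |<v, e_j>|^2 = 1089/163.
Compute ||v||^2 = v·v = 12.
Deficit = 12 − 1089/163 = 867/163 ≥ 0, confirming Bessel's inequality. (The deficit equals ||v − Σ <v,e_j> e_j||^2, the squared distance from v to span{e_j}.)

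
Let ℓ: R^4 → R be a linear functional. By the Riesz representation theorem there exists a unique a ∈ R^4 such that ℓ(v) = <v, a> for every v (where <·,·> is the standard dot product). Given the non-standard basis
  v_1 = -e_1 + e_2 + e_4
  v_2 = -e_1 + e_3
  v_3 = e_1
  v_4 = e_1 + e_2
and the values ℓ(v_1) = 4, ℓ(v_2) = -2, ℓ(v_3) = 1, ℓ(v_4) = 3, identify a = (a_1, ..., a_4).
a = (1, 2, -1, 3)

Write a = (a_1, ..., a_4) in the standard basis. For each basis vector v_i, ℓ(v_i) = <v_i, a> is a linear equation in the a_j's. Collect the n equations into a matrix system V a = ℓ, where row i of V is v_i (expressed in the standard basis). Since V is invertible (lower-triangular with 1s on the diagonal, up to permutation), solve by back-substitution:
  V =
[[-1, 1, 0, 1],
 [-1, 0, 1, 0],
 [1, 0, 0, 0],
 [1, 1, 0, 0]]
  V a = (4, -2, 1, 3)
Solving gives a = (1, 2, -1, 3).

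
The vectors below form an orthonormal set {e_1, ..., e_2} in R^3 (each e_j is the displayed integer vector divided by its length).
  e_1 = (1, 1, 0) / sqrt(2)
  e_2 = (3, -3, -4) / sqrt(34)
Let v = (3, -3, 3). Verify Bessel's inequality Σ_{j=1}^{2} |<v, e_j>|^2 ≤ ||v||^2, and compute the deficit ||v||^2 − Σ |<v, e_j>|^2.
Σ |<v, e_j>|^2 = 18/17; ||v||^2 = 27; deficit = 441/17

Write each e_j = u_j / sqrt(<u_j, u_j>) where u_j is the displayed integer vector. Then <v, e_j> = <v, u_j> / sqrt(<u_j, u_j>), so |<v, e_j>|^2 = <v, u_j>^2 / <u_j, u_j>.
Coefficients: <v, e_1> = 0/sqrt(2), <v, e_2> = 6/sqrt(34).
Square and sum: Σ |<v, e_j>|^2 = 18/17.
Compute ||v||^2 = v·v = 27.
Deficit = 27 − 18/17 = 441/17 ≥ 0, confirming Bessel's inequality. (The deficit equals ||v − Σ <v,e_j> e_j||^2, the squared distance from v to span{e_j}.)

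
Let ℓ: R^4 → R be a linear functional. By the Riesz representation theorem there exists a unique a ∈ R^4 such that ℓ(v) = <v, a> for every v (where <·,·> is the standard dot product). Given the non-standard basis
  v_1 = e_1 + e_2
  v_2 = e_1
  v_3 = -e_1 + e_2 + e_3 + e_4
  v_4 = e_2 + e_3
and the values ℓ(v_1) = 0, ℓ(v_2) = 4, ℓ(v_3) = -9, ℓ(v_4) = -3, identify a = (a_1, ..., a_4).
a = (4, -4, 1, -2)

Write a = (a_1, ..., a_4) in the standard basis. For each basis vector v_i, ℓ(v_i) = <v_i, a> is a linear equation in the a_j's. Collect the n equations into a matrix system V a = ℓ, where row i of V is v_i (expressed in the standard basis). Since V is invertible (lower-triangular with 1s on the diagonal, up to permutation), solve by back-substitution:
  V =
[[1, 1, 0, 0],
 [1, 0, 0, 0],
 [-1, 1, 1, 1],
 [0, 1, 1, 0]]
  V a = (0, 4, -9, -3)
Solving gives a = (4, -4, 1, -2).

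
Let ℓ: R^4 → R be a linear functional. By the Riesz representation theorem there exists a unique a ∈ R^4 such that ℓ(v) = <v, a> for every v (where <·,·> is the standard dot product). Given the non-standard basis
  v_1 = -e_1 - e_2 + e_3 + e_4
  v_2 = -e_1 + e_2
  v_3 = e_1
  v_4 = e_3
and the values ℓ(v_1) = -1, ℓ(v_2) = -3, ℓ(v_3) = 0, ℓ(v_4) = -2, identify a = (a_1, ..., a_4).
a = (0, -3, -2, -2)

Write a = (a_1, ..., a_4) in the standard basis. For each basis vector v_i, ℓ(v_i) = <v_i, a> is a linear equation in the a_j's. Collect the n equations into a matrix system V a = ℓ, where row i of V is v_i (expressed in the standard basis). Since V is invertible (lower-triangular with 1s on the diagonal, up to permutation), solve by back-substitution:
  V =
[[-1, -1, 1, 1],
 [-1, 1, 0, 0],
 [1, 0, 0, 0],
 [0, 0, 1, 0]]
  V a = (-1, -3, 0, -2)
Solving gives a = (0, -3, -2, -2).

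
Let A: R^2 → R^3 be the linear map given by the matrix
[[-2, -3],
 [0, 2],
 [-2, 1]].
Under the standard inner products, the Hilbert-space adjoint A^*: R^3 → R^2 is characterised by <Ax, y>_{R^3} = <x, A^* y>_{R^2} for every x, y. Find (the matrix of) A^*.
A^* = A^T =
[[-2, 0, -2],
 [-3, 2, 1]]

For real matrices with standard dot products, the defining identity <Ax, y> = <x, A^* y> gives (Ax)^T y = x^T (A^*) y, i.e. x^T A^T y = x^T (A^*) y. Since this holds for all x, y, we must have A^* = A^T. Therefore
A^* =
[[-2, 0, -2],
 [-3, 2, 1]].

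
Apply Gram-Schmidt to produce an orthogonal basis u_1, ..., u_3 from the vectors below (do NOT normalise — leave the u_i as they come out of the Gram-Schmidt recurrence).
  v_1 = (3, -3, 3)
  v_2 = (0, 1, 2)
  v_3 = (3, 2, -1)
Orthogonal basis:
  u_1 = (3, -3, 3)
  u_2 = (-1/3, 4/3, 5/3)
  u_3 = (3, 2, -1)

Apply the Gram-Schmidt recurrence
  u_1 = v_1
  u_i = v_i − Σ_{j<i} ((v_i · u_j) / (u_j · u_j)) · u_j.

Step by step this gives:
  u_1 = (3, -3, 3)
  u_2 = (-1/3, 4/3, 5/3)
  u_3 = (3, 2, -1)

Orthogonality check:
  u_2 · u_1 = 0 (should be 0)
  u_3 · u_1 = 0 (should be 0)
  u_3 · u_2 = 0 (should be 0)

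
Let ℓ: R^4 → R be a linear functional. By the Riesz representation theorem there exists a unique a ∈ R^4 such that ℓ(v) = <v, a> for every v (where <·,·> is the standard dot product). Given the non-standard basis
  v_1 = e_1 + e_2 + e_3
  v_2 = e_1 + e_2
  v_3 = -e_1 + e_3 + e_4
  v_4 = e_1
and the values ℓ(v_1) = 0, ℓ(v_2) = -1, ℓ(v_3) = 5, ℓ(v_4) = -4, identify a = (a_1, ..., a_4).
a = (-4, 3, 1, 0)

Write a = (a_1, ..., a_4) in the standard basis. For each basis vector v_i, ℓ(v_i) = <v_i, a> is a linear equation in the a_j's. Collect the n equations into a matrix system V a = ℓ, where row i of V is v_i (expressed in the standard basis). Since V is invertible (lower-triangular with 1s on the diagonal, up to permutation), solve by back-substitution:
  V =
[[1, 1, 1, 0],
 [1, 1, 0, 0],
 [-1, 0, 1, 1],
 [1, 0, 0, 0]]
  V a = (0, -1, 5, -4)
Solving gives a = (-4, 3, 1, 0).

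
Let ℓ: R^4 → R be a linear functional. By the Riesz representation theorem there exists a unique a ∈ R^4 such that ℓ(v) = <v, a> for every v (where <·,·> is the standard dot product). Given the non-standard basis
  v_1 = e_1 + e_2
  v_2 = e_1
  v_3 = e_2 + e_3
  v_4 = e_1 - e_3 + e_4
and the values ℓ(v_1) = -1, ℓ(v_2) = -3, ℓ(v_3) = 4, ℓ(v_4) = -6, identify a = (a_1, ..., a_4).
a = (-3, 2, 2, -1)

Write a = (a_1, ..., a_4) in the standard basis. For each basis vector v_i, ℓ(v_i) = <v_i, a> is a linear equation in the a_j's. Collect the n equations into a matrix system V a = ℓ, where row i of V is v_i (expressed in the standard basis). Since V is invertible (lower-triangular with 1s on the diagonal, up to permutation), solve by back-substitution:
  V =
[[1, 1, 0, 0],
 [1, 0, 0, 0],
 [0, 1, 1, 0],
 [1, 0, -1, 1]]
  V a = (-1, -3, 4, -6)
Solving gives a = (-3, 2, 2, -1).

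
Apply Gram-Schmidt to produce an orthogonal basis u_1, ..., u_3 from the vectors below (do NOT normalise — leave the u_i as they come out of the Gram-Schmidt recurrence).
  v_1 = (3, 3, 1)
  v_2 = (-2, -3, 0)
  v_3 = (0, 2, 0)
Orthogonal basis:
  u_1 = (3, 3, 1)
  u_2 = (7/19, -12/19, 15/19)
  u_3 = (-6/11, 4/11, 6/11)

Apply the Gram-Schmidt recurrence
  u_1 = v_1
  u_i = v_i − Σ_{j<i} ((v_i · u_j) / (u_j · u_j)) · u_j.

Step by step this gives:
  u_1 = (3, 3, 1)
  u_2 = (7/19, -12/19, 15/19)
  u_3 = (-6/11, 4/11, 6/11)

Orthogonality check:
  u_2 · u_1 = 0 (should be 0)
  u_3 · u_1 = 0 (should be 0)
  u_3 · u_2 = 0 (should be 0)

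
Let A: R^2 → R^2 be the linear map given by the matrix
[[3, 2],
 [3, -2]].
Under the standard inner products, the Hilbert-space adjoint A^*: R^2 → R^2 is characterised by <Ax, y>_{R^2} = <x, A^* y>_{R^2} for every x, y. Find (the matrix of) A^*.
A^* = A^T =
[[3, 3],
 [2, -2]]

For real matrices with standard dot products, the defining identity <Ax, y> = <x, A^* y> gives (Ax)^T y = x^T (A^*) y, i.e. x^T A^T y = x^T (A^*) y. Since this holds for all x, y, we must have A^* = A^T. Therefore
A^* =
[[3, 3],
 [2, -2]].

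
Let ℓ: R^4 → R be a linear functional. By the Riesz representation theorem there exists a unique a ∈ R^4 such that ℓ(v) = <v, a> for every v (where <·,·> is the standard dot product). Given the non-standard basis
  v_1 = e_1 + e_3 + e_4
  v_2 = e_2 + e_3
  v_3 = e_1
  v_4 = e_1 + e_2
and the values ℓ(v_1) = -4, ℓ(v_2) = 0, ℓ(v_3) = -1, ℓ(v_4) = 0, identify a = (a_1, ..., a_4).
a = (-1, 1, -1, -2)

Write a = (a_1, ..., a_4) in the standard basis. For each basis vector v_i, ℓ(v_i) = <v_i, a> is a linear equation in the a_j's. Collect the n equations into a matrix system V a = ℓ, where row i of V is v_i (expressed in the standard basis). Since V is invertible (lower-triangular with 1s on the diagonal, up to permutation), solve by back-substitution:
  V =
[[1, 0, 1, 1],
 [0, 1, 1, 0],
 [1, 0, 0, 0],
 [1, 1, 0, 0]]
  V a = (-4, 0, -1, 0)
Solving gives a = (-1, 1, -1, -2).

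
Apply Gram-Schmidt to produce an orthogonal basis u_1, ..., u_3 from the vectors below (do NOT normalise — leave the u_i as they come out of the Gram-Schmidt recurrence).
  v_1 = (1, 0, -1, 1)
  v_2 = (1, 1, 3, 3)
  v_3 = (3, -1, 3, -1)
Orthogonal basis:
  u_1 = (1, 0, -1, 1)
  u_2 = (2/3, 1, 10/3, 8/3)
  u_3 = (180/59, -84/59, 74/59, -106/59)

Apply the Gram-Schmidt recurrence
  u_1 = v_1
  u_i = v_i − Σ_{j<i} ((v_i · u_j) / (u_j · u_j)) · u_j.

Step by step this gives:
  u_1 = (1, 0, -1, 1)
  u_2 = (2/3, 1, 10/3, 8/3)
  u_3 = (180/59, -84/59, 74/59, -106/59)

Orthogonality check:
  u_2 · u_1 = 0 (should be 0)
  u_3 · u_1 = 0 (should be 0)
  u_3 · u_2 = 0 (should be 0)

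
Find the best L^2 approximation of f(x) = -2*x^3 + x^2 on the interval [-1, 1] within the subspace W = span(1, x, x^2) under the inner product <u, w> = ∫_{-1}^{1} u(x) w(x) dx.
g(x) = x^2 - 6*x/5

The best approximation g ∈ W is the orthogonal projection of f onto W. Writing g = a_0 + a_1 x + a_2 x^2, the coefficients solve the normal equations G · a = b where
  G_{ij} = <φ_i, φ_j> and b_i = <f, φ_i>, with φ_0 = 1, φ_1 = x, φ_2 = x^2.
G =
  [2, 0, 2/3]
  [0, 2/3, 0]
  [2/3, 0, 2/5],
b = (2/3, -4/5, 2/5).
Solving gives a_0 = 0, a_1 = -6/5, a_2 = 1, so
  g(x) = x^2 - 6*x/5.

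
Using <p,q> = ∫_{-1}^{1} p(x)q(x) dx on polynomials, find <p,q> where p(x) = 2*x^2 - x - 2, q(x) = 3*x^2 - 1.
<p,q> = 16/15

Expand the product: p(x)·q(x) = 6*x^4 - 3*x^3 - 8*x^2 + x + 2.
∫_{-1}^{1} of each monomial x^k gives [2/(k+1) if k even, 0 if k odd]. Integrating term-by-term (or equivalently evaluating the antiderivative F(x) = 6*x^5/5 - 3*x^4/4 - 8*x^3/3 + x^2/2 + 2*x at the endpoints):
  F(1) − F(−1) = 17/60 − (-47/60) = 16/15.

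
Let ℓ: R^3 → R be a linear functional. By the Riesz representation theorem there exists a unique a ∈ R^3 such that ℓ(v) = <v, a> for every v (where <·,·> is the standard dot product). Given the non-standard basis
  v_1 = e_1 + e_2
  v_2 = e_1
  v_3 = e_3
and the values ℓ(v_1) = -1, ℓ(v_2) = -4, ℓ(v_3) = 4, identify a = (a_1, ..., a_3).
a = (-4, 3, 4)

Write a = (a_1, ..., a_3) in the standard basis. For each basis vector v_i, ℓ(v_i) = <v_i, a> is a linear equation in the a_j's. Collect the n equations into a matrix system V a = ℓ, where row i of V is v_i (expressed in the standard basis). Since V is invertible (lower-triangular with 1s on the diagonal, up to permutation), solve by back-substitution:
  V =
[[1, 1, 0],
 [1, 0, 0],
 [0, 0, 1]]
  V a = (-1, -4, 4)
Solving gives a = (-4, 3, 4).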